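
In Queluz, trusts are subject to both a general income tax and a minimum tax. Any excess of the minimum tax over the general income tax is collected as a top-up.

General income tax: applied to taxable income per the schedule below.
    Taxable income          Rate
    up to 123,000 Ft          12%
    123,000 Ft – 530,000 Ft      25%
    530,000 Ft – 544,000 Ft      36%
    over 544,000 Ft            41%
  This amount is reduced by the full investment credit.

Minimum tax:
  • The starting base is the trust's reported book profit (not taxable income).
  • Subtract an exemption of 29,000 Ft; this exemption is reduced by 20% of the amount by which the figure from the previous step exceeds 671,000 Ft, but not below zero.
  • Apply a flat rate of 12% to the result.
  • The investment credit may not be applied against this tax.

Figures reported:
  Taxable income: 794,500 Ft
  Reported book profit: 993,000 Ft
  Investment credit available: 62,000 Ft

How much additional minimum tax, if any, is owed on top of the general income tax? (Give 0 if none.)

General income tax:
  123,000 Ft × 12% = 14,760 Ft
  407,000 Ft × 25% = 101,750 Ft
  14,000 Ft × 36% = 5,040 Ft
  250,500 Ft × 41% = 102,705 Ft
  → 224,255 Ft
  Less investment credit 62,000 Ft → 162,255 Ft

Minimum tax:
  Base (reported book profit): 993,000 Ft
  Exemption: 20% × (993,000 Ft − 671,000 Ft) = 64,400 Ft ≥ 29,000 Ft, so the exemption is fully phased out
  Base: 993,000 Ft − 0 Ft = 993,000 Ft
  993,000 Ft × 12% = 119,160 Ft

119,160 Ft ≤ 162,255 Ft, so no add-on is due.

0 Ft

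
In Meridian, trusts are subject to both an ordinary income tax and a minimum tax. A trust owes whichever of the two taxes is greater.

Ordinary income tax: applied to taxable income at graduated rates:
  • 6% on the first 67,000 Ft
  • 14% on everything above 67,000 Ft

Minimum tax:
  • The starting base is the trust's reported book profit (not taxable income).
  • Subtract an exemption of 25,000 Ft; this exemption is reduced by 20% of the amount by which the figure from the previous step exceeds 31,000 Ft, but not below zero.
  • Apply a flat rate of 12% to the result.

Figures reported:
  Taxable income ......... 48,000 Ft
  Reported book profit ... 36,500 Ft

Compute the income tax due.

2,880 Ft

Minimum tax:
  Base (reported book profit): 36,500 Ft
  Exemption: 25,000 Ft − 20% × (36,500 Ft − 31,000 Ft) = 25,000 Ft − 1,100 Ft = 23,900 Ft
  Base: 36,500 Ft − 23,900 Ft = 12,600 Ft
  12,600 Ft × 12% = 1,512 Ft

Ordinary income tax:
  48,000 Ft × 6% = 2,880 Ft

2,880 Ft > 1,512 Ft, so the ordinary income tax governs.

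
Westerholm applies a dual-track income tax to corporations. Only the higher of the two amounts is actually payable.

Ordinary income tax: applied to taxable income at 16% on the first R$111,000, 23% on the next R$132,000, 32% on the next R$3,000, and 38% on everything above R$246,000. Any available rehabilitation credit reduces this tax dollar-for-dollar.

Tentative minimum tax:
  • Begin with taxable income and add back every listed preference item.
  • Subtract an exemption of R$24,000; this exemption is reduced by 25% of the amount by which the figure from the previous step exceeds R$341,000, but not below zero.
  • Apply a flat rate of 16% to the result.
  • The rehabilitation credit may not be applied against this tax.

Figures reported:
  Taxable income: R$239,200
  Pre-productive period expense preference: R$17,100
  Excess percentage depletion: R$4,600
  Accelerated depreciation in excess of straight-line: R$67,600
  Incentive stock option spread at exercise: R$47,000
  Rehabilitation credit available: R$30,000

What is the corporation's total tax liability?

R$57,620

Ordinary income tax:
  R$111,000 × 16% = R$17,760
  R$128,200 × 23% = R$29,486
  → R$47,246
  Less rehabilitation credit R$30,000 → R$17,246

Tentative minimum tax:
  Adjusted income: R$239,200 + R$17,100 + R$4,600 + R$67,600 + R$47,000 = R$375,500
  Exemption: R$24,000 − 25% × (R$375,500 − R$341,000) = R$24,000 − R$8,625 = R$15,375
  Base: R$375,500 − R$15,375 = R$360,125
  R$360,125 × 16% = R$57,620

R$57,620 > R$17,246, so the tentative minimum tax is the binding amount.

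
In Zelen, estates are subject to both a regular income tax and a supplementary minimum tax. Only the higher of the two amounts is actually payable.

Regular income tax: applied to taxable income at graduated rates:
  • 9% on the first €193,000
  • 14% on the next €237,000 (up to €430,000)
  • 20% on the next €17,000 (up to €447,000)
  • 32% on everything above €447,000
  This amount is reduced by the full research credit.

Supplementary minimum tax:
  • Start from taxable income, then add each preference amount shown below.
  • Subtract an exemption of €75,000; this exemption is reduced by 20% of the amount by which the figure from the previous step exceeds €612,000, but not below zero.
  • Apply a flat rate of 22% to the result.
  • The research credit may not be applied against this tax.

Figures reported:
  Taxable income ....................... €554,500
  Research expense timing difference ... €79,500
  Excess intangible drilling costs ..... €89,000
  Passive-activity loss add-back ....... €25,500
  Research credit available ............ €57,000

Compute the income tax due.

€154,176

Supplementary minimum tax:
  Adjusted income: €554,500 + €79,500 + €89,000 + €25,500 = €748,500
  Exemption: €75,000 − 20% × (€748,500 − €612,000) = €75,000 − €27,300 = €47,700
  Base: €748,500 − €47,700 = €700,800
  €700,800 × 22% = €154,176

Regular income tax:
  €193,000 × 9% = €17,370
  €237,000 × 14% = €33,180
  €17,000 × 20% = €3,400
  €107,500 × 32% = €34,400
  → €88,350
  Less research credit €57,000 → €31,350

€154,176 > €31,350, so the supplementary minimum tax is the binding amount.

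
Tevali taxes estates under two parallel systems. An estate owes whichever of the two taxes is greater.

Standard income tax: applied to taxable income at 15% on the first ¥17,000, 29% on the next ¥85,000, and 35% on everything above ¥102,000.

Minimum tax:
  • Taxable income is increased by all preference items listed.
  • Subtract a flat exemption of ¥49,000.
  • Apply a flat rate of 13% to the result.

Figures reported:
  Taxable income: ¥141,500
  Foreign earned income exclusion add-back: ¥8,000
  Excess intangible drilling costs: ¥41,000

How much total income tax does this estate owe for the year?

¥41,025

Standard income tax:
  ¥17,000 × 15% = ¥2,550
  ¥85,000 × 29% = ¥24,650
  ¥39,500 × 35% = ¥13,825
  → ¥41,025

Minimum tax:
  Adjusted income: ¥141,500 + ¥8,000 + ¥41,000 = ¥190,500
  Less exemption ¥49,000 → base ¥141,500
  ¥141,500 × 13% = ¥18,395

¥41,025 > ¥18,395, so the standard income tax governs.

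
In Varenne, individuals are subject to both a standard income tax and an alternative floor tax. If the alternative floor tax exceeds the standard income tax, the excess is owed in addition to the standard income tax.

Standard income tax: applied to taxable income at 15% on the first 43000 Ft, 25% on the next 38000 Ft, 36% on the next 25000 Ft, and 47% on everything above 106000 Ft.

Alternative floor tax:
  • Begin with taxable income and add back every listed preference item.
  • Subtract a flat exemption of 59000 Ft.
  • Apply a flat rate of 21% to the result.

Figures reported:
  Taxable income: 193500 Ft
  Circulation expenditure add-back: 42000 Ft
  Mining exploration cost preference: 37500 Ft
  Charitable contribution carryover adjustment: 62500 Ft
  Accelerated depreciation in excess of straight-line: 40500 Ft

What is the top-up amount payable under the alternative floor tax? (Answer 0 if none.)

495 Ft

Standard income tax:
  43000 Ft × 15% = 6450 Ft
  38000 Ft × 25% = 9500 Ft
  25000 Ft × 36% = 9000 Ft
  87500 Ft × 47% = 41125 Ft
  → 66075 Ft

Alternative floor tax:
  Adjusted income: 193500 Ft + 42000 Ft + 37500 Ft + 62500 Ft + 40500 Ft = 376000 Ft
  Less exemption 59000 Ft → base 317000 Ft
  317000 Ft × 21% = 66570 Ft

Excess of alternative floor tax over standard income tax: 66570 Ft − 66075 Ft = 495 Ft.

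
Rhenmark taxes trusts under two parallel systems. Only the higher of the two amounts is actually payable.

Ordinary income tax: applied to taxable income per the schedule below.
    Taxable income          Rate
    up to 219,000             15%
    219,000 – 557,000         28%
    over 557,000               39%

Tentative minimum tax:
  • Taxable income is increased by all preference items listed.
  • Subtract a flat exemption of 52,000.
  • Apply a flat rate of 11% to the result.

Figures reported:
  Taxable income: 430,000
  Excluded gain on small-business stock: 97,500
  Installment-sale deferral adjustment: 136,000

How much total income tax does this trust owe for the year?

91,930

Tentative minimum tax:
  Adjusted income: 430,000 + 97,500 + 136,000 = 663,500
  Less exemption 52,000 → base 611,500
  611,500 × 11% = 67,265

Ordinary income tax:
  219,000 × 15% = 32,850
  211,000 × 28% = 59,080
  → 91,930

91,930 > 67,265, so the ordinary income tax governs.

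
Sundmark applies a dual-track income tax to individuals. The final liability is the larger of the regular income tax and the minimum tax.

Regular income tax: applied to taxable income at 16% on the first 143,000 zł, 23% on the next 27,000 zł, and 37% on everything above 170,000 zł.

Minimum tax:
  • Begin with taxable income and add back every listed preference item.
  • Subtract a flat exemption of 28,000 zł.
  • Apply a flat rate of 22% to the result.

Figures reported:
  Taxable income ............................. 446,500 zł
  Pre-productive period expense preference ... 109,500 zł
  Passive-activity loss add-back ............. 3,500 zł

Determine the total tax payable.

Regular income tax:
  143,000 zł × 16% = 22,880 zł
  27,000 zł × 23% = 6,210 zł
  276,500 zł × 37% = 102,305 zł
  → 131,395 zł

Minimum tax:
  Adjusted income: 446,500 zł + 109,500 zł + 3,500 zł = 559,500 zł
  Less exemption 28,000 zł → base 531,500 zł
  531,500 zł × 22% = 116,930 zł

131,395 zł > 116,930 zł, so the regular income tax governs.

131,395 zł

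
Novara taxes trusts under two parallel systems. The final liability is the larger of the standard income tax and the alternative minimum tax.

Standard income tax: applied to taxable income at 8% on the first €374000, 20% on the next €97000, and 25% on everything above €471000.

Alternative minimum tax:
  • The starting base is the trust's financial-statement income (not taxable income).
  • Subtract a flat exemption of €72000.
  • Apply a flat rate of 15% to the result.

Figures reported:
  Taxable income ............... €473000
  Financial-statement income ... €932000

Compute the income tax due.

€129000

Alternative minimum tax:
  Base (financial-statement income): €932000
  Less exemption €72000 → base €860000
  €860000 × 15% = €129000

Standard income tax:
  €374000 × 8% = €29920
  €97000 × 20% = €19400
  €2000 × 25% = €500
  → €49820

€129000 > €49820, so the alternative minimum tax is the binding amount.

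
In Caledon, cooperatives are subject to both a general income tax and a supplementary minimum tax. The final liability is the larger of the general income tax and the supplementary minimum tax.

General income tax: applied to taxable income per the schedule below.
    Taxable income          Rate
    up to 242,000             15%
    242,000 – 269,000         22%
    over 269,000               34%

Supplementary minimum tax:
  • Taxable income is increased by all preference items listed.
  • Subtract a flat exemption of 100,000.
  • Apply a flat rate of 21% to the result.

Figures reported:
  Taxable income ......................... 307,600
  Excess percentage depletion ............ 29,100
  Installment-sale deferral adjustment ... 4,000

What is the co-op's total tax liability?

General income tax:
  242,000 × 15% = 36,300
  27,000 × 22% = 5,940
  38,600 × 34% = 13,124
  → 55,364

Supplementary minimum tax:
  Adjusted income: 307,600 + 29,100 + 4,000 = 340,700
  Less exemption 100,000 → base 240,700
  240,700 × 21% = 50,547

55,364 > 50,547, so the general income tax governs.

55,364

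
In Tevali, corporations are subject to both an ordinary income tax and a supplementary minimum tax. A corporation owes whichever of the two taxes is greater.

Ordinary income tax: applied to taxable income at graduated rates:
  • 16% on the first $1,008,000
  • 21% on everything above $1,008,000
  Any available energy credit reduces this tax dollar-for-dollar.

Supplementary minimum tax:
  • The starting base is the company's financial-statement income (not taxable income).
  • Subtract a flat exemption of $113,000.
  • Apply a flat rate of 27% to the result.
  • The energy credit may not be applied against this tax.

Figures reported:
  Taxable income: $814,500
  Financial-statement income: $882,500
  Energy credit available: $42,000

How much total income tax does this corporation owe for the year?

Ordinary income tax:
  $814,500 × 16% = $130,320
  Less energy credit $42,000 → $88,320

Supplementary minimum tax:
  Base (financial-statement income): $882,500
  Less exemption $113,000 → base $769,500
  $769,500 × 27% = $207,765

$207,765 > $88,320, so the supplementary minimum tax is the binding amount.

$207,765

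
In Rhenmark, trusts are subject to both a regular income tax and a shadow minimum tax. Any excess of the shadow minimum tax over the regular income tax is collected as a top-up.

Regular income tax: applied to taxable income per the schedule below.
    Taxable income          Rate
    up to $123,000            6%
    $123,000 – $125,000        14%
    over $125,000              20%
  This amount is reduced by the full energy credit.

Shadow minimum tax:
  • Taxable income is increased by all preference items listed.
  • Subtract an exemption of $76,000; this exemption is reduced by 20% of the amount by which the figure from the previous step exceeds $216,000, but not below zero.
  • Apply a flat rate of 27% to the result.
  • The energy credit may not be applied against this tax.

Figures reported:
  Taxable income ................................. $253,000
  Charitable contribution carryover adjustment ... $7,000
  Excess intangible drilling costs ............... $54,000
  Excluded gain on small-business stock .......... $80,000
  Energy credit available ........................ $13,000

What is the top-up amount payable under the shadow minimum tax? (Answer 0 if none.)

$75,212

Regular income tax:
  $123,000 × 6% = $7,380
  $2,000 × 14% = $280
  $128,000 × 20% = $25,600
  → $33,260
  Less energy credit $13,000 → $20,260

Shadow minimum tax:
  Adjusted income: $253,000 + $7,000 + $54,000 + $80,000 = $394,000
  Exemption: $76,000 − 20% × ($394,000 − $216,000) = $76,000 − $35,600 = $40,400
  Base: $394,000 − $40,400 = $353,600
  $353,600 × 27% = $95,472

Excess of shadow minimum tax over regular income tax: $95,472 − $20,260 = $75,212.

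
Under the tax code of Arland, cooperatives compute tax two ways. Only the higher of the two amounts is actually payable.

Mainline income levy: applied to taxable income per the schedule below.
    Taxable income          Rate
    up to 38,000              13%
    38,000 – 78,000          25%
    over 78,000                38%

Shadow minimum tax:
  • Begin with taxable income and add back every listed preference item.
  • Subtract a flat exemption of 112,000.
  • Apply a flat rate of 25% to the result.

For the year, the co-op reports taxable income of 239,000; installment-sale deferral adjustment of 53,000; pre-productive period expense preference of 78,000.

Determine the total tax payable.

Shadow minimum tax:
  Adjusted income: 239,000 + 53,000 + 78,000 = 370,000
  Less exemption 112,000 → base 258,000
  258,000 × 25% = 64,500

Mainline income levy:
  38,000 × 13% = 4,940
  40,000 × 25% = 10,000
  161,000 × 38% = 61,180
  → 76,120

76,120 > 64,500, so the mainline income levy governs.

76,120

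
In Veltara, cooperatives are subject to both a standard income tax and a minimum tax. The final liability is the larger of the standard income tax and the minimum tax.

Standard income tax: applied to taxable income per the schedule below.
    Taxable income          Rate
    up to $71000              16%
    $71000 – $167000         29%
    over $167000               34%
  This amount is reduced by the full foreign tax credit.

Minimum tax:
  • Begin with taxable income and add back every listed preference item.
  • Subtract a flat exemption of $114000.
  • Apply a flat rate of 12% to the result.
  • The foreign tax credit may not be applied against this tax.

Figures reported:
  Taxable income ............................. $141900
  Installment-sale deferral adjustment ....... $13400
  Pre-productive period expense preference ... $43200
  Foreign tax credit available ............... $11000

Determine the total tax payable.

$20921

Minimum tax:
  Adjusted income: $141900 + $13400 + $43200 = $198500
  Less exemption $114000 → base $84500
  $84500 × 12% = $10140

Standard income tax:
  $71000 × 16% = $11360
  $70900 × 29% = $20561
  → $31921
  Less foreign tax credit $11000 → $20921

$20921 > $10140, so the standard income tax governs.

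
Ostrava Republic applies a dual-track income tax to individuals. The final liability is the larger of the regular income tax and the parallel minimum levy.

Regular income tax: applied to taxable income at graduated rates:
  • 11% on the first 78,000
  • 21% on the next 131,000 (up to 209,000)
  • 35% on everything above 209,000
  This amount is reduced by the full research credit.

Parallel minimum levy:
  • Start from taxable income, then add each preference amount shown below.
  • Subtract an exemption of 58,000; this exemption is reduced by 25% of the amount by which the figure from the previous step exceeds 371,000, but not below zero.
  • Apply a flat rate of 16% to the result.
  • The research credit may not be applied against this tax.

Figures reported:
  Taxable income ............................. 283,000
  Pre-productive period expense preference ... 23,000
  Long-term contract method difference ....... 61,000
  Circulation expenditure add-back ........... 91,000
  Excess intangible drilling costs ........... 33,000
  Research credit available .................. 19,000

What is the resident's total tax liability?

74,080

Regular income tax:
  78,000 × 11% = 8,580
  131,000 × 21% = 27,510
  74,000 × 35% = 25,900
  → 61,990
  Less research credit 19,000 → 42,990

Parallel minimum levy:
  Adjusted income: 283,000 + 23,000 + 61,000 + 91,000 + 33,000 = 491,000
  Exemption: 58,000 − 25% × (491,000 − 371,000) = 58,000 − 30,000 = 28,000
  Base: 491,000 − 28,000 = 463,000
  463,000 × 16% = 74,080

74,080 > 42,990, so the parallel minimum levy is the binding amount.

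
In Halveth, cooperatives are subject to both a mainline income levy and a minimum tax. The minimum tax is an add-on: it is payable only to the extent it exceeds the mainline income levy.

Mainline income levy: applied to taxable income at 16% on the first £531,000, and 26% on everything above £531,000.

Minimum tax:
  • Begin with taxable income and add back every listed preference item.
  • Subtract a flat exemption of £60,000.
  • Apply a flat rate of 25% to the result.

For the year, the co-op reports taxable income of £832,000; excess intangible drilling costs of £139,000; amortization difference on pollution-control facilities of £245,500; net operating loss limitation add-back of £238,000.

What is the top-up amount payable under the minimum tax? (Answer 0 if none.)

Mainline income levy:
  £531,000 × 16% = £84,960
  £301,000 × 26% = £78,260
  → £163,220

Minimum tax:
  Adjusted income: £832,000 + £139,000 + £245,500 + £238,000 = £1,454,500
  Less exemption £60,000 → base £1,394,500
  £1,394,500 × 25% = £348,625

Excess of minimum tax over mainline income levy: £348,625 − £163,220 = £185,405.

£185,405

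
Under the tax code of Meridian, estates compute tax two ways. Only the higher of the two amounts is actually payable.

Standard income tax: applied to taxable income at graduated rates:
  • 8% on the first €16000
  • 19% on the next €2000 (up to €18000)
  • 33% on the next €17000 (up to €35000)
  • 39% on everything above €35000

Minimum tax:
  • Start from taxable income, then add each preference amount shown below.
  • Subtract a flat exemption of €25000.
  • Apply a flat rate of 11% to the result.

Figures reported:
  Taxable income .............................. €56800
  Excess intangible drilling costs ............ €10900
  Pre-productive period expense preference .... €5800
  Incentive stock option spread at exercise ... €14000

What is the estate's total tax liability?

Standard income tax:
  €16000 × 8% = €1280
  €2000 × 19% = €380
  €17000 × 33% = €5610
  €21800 × 39% = €8502
  → €15772

Minimum tax:
  Adjusted income: €56800 + €10900 + €5800 + €14000 = €87500
  Less exemption €25000 → base €62500
  €62500 × 11% = €6875

€15772 > €6875, so the standard income tax governs.

€15772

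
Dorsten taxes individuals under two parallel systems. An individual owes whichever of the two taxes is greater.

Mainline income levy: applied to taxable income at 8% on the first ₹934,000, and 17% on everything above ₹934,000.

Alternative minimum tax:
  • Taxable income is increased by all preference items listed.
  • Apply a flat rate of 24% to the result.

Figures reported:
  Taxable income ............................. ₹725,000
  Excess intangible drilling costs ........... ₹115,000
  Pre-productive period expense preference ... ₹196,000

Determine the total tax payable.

₹248,640

Alternative minimum tax:
  Adjusted income: ₹725,000 + ₹115,000 + ₹196,000 = ₹1,036,000
  ₹1,036,000 × 24% = ₹248,640

Mainline income levy:
  ₹725,000 × 8% = ₹58,000

₹248,640 > ₹58,000, so the alternative minimum tax is the binding amount.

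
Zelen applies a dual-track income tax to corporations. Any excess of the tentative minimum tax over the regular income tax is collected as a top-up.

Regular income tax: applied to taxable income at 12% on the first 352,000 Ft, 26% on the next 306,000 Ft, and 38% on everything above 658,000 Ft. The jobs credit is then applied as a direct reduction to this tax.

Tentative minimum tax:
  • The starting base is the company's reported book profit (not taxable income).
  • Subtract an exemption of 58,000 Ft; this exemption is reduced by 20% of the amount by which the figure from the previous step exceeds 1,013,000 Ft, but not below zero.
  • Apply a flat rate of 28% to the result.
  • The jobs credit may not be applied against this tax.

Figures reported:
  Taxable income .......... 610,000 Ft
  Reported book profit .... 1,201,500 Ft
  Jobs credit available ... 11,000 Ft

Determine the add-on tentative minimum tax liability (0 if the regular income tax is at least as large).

Tentative minimum tax:
  Base (reported book profit): 1,201,500 Ft
  Exemption: 58,000 Ft − 20% × (1,201,500 Ft − 1,013,000 Ft) = 58,000 Ft − 37,700 Ft = 20,300 Ft
  Base: 1,201,500 Ft − 20,300 Ft = 1,181,200 Ft
  1,181,200 Ft × 28% = 330,736 Ft

Regular income tax:
  352,000 Ft × 12% = 42,240 Ft
  258,000 Ft × 26% = 67,080 Ft
  → 109,320 Ft
  Less jobs credit 11,000 Ft → 98,320 Ft

Excess of tentative minimum tax over regular income tax: 330,736 Ft − 98,320 Ft = 232,416 Ft.

232,416 Ft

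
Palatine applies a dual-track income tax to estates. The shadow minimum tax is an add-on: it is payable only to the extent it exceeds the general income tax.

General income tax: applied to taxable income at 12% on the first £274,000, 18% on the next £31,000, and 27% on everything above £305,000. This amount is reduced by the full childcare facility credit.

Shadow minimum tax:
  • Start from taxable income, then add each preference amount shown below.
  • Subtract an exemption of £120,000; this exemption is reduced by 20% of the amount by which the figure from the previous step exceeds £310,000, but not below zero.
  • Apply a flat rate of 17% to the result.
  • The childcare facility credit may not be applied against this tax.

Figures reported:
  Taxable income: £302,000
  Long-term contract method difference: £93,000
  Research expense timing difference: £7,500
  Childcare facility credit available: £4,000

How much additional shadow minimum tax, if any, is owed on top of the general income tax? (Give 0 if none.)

£17,250

Shadow minimum tax:
  Adjusted income: £302,000 + £93,000 + £7,500 = £402,500
  Exemption: £120,000 − 20% × (£402,500 − £310,000) = £120,000 − £18,500 = £101,500
  Base: £402,500 − £101,500 = £301,000
  £301,000 × 17% = £51,170

General income tax:
  £274,000 × 12% = £32,880
  £28,000 × 18% = £5,040
  → £37,920
  Less childcare facility credit £4,000 → £33,920

Excess of shadow minimum tax over general income tax: £51,170 − £33,920 = £17,250.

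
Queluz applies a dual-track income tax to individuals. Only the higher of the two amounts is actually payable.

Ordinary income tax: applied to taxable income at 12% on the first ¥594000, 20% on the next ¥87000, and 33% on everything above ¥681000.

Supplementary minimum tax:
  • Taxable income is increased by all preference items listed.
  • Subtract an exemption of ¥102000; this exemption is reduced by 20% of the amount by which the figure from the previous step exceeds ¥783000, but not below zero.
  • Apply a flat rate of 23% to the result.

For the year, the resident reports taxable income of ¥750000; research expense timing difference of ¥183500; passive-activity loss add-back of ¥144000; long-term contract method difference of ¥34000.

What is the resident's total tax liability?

¥247296

Ordinary income tax:
  ¥594000 × 12% = ¥71280
  ¥87000 × 20% = ¥17400
  ¥69000 × 33% = ¥22770
  → ¥111450

Supplementary minimum tax:
  Adjusted income: ¥750000 + ¥183500 + ¥144000 + ¥34000 = ¥1111500
  Exemption: ¥102000 − 20% × (¥1111500 − ¥783000) = ¥102000 − ¥65700 = ¥36300
  Base: ¥1111500 − ¥36300 = ¥1075200
  ¥1075200 × 23% = ¥247296

¥247296 > ¥111450, so the supplementary minimum tax is the binding amount.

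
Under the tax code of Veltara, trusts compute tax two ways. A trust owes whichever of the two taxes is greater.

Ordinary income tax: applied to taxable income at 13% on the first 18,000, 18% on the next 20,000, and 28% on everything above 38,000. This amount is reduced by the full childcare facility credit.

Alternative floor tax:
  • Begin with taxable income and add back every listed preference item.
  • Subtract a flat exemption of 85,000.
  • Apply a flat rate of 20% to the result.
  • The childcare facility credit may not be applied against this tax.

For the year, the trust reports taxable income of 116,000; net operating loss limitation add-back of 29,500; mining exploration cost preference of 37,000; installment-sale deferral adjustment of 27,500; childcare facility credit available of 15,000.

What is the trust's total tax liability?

Alternative floor tax:
  Adjusted income: 116,000 + 29,500 + 37,000 + 27,500 = 210,000
  Less exemption 85,000 → base 125,000
  125,000 × 20% = 25,000

Ordinary income tax:
  18,000 × 13% = 2,340
  20,000 × 18% = 3,600
  78,000 × 28% = 21,840
  → 27,780
  Less childcare facility credit 15,000 → 12,780

25,000 > 12,780, so the alternative floor tax is the binding amount.

25,000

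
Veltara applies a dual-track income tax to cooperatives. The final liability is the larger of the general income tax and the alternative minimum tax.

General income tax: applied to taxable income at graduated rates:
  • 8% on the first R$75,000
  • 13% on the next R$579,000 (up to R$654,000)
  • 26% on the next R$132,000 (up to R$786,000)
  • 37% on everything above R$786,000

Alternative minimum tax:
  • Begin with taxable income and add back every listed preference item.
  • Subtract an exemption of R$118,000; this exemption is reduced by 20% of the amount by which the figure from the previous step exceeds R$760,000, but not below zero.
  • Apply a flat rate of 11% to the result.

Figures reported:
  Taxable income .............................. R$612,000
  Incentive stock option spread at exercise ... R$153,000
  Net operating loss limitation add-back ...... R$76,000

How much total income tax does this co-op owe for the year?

R$81,312

General income tax:
  R$75,000 × 8% = R$6,000
  R$537,000 × 13% = R$69,810
  → R$75,810

Alternative minimum tax:
  Adjusted income: R$612,000 + R$153,000 + R$76,000 = R$841,000
  Exemption: R$118,000 − 20% × (R$841,000 − R$760,000) = R$118,000 − R$16,200 = R$101,800
  Base: R$841,000 − R$101,800 = R$739,200
  R$739,200 × 11% = R$81,312

R$81,312 > R$75,810, so the alternative minimum tax is the binding amount.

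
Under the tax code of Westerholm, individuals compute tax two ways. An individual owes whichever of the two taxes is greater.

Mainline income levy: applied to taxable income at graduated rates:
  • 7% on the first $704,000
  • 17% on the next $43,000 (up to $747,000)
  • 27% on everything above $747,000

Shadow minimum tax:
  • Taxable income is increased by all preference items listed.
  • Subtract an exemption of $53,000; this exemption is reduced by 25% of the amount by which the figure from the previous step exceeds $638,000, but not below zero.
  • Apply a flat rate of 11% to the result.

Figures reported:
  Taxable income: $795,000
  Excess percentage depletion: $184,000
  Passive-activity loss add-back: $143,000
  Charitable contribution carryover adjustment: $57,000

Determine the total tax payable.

Shadow minimum tax:
  Adjusted income: $795,000 + $184,000 + $143,000 + $57,000 = $1,179,000
  Exemption: 25% × ($1,179,000 − $638,000) = $135,250 ≥ $53,000, so the exemption is fully phased out
  Base: $1,179,000 − $0 = $1,179,000
  $1,179,000 × 11% = $129,690

Mainline income levy:
  $704,000 × 7% = $49,280
  $43,000 × 17% = $7,310
  $48,000 × 27% = $12,960
  → $69,550

$129,690 > $69,550, so the shadow minimum tax is the binding amount.

$129,690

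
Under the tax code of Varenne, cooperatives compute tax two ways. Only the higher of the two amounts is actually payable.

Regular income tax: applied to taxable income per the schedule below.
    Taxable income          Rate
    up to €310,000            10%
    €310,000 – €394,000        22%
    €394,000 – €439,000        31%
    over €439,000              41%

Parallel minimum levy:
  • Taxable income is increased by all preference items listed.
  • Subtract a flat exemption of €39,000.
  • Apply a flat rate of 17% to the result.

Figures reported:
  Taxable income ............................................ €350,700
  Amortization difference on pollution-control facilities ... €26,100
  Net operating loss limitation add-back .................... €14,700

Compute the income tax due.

€59,925

Regular income tax:
  €310,000 × 10% = €31,000
  €40,700 × 22% = €8,954
  → €39,954

Parallel minimum levy:
  Adjusted income: €350,700 + €26,100 + €14,700 = €391,500
  Less exemption €39,000 → base €352,500
  €352,500 × 17% = €59,925

€59,925 > €39,954, so the parallel minimum levy is the binding amount.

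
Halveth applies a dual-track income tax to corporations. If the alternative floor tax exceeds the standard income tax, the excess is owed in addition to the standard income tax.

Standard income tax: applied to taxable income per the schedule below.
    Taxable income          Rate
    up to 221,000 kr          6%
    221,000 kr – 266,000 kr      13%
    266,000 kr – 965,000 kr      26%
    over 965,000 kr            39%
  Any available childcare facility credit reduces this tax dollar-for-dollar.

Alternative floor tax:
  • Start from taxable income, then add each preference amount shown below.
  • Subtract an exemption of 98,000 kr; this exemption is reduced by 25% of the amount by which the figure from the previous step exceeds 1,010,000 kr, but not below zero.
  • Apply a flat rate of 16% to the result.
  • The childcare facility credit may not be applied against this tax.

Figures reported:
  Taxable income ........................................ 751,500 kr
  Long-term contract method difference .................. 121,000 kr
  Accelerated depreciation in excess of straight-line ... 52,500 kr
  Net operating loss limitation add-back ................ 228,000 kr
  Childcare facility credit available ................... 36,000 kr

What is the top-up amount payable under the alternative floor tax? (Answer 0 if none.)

Alternative floor tax:
  Adjusted income: 751,500 kr + 121,000 kr + 52,500 kr + 228,000 kr = 1,153,000 kr
  Exemption: 98,000 kr − 25% × (1,153,000 kr − 1,010,000 kr) = 98,000 kr − 35,750 kr = 62,250 kr
  Base: 1,153,000 kr − 62,250 kr = 1,090,750 kr
  1,090,750 kr × 16% = 174,520 kr

Standard income tax:
  221,000 kr × 6% = 13,260 kr
  45,000 kr × 13% = 5,850 kr
  485,500 kr × 26% = 126,230 kr
  → 145,340 kr
  Less childcare facility credit 36,000 kr → 109,340 kr

Excess of alternative floor tax over standard income tax: 174,520 kr − 109,340 kr = 65,180 kr.

65,180 kr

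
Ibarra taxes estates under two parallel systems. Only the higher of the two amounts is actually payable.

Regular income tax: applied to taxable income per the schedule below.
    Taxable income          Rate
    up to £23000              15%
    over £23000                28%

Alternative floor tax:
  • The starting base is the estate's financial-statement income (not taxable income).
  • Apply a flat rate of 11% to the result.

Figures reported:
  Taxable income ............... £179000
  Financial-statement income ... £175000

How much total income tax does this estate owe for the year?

Regular income tax:
  £23000 × 15% = £3450
  £156000 × 28% = £43680
  → £47130

Alternative floor tax:
  Base (financial-statement income): £175000
  £175000 × 11% = £19250

£47130 > £19250, so the regular income tax governs.

£47130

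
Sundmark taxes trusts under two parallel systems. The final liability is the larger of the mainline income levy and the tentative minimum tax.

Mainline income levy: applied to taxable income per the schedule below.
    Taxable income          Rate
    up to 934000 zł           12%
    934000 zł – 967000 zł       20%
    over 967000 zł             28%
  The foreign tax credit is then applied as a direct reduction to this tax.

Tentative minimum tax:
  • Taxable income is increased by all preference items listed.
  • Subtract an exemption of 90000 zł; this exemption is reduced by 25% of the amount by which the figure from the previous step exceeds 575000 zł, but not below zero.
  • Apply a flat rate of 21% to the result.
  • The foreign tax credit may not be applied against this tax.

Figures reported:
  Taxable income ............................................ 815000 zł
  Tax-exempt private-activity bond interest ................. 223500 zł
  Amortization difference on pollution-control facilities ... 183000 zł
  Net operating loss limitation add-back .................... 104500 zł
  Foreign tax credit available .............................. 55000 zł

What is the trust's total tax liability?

Tentative minimum tax:
  Adjusted income: 815000 zł + 223500 zł + 183000 zł + 104500 zł = 1326000 zł
  Exemption: 25% × (1326000 zł − 575000 zł) = 187750 zł ≥ 90000 zł, so the exemption is fully phased out
  Base: 1326000 zł − 0 zł = 1326000 zł
  1326000 zł × 21% = 278460 zł

Mainline income levy:
  815000 zł × 12% = 97800 zł
  Less foreign tax credit 55000 zł → 42800 zł

278460 zł > 42800 zł, so the tentative minimum tax is the binding amount.

278460 zł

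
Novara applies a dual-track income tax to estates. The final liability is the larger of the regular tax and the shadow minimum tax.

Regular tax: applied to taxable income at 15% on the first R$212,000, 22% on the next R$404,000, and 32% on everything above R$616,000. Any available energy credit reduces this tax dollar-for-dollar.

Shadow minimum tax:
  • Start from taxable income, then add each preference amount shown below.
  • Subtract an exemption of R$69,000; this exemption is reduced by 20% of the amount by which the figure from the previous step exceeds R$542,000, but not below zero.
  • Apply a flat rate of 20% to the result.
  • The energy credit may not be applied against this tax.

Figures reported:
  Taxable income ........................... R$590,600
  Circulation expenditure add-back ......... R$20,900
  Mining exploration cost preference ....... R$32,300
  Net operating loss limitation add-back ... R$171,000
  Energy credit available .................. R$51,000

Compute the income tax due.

Shadow minimum tax:
  Adjusted income: R$590,600 + R$20,900 + R$32,300 + R$171,000 = R$814,800
  Exemption: R$69,000 − 20% × (R$814,800 − R$542,000) = R$69,000 − R$54,560 = R$14,440
  Base: R$814,800 − R$14,440 = R$800,360
  R$800,360 × 20% = R$160,072

Regular tax:
  R$212,000 × 15% = R$31,800
  R$378,600 × 22% = R$83,292
  → R$115,092
  Less energy credit R$51,000 → R$64,092

R$160,072 > R$64,092, so the shadow minimum tax is the binding amount.

R$160,072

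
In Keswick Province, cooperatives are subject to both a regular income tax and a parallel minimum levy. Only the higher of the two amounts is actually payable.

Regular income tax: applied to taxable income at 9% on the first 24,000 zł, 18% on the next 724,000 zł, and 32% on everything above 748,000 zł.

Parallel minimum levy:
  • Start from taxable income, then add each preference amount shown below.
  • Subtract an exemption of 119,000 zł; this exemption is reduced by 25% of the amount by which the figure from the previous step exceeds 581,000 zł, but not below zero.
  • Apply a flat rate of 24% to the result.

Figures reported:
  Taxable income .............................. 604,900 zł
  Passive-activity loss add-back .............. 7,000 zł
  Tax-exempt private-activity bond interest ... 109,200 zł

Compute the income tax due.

152,910 zł

Parallel minimum levy:
  Adjusted income: 604,900 zł + 7,000 zł + 109,200 zł = 721,100 zł
  Exemption: 119,000 zł − 25% × (721,100 zł − 581,000 zł) = 119,000 zł − 35,025 zł = 83,975 zł
  Base: 721,100 zł − 83,975 zł = 637,125 zł
  637,125 zł × 24% = 152,910 zł

Regular income tax:
  24,000 zł × 9% = 2,160 zł
  580,900 zł × 18% = 104,562 zł
  → 106,722 zł

152,910 zł > 106,722 zł, so the parallel minimum levy is the binding amount.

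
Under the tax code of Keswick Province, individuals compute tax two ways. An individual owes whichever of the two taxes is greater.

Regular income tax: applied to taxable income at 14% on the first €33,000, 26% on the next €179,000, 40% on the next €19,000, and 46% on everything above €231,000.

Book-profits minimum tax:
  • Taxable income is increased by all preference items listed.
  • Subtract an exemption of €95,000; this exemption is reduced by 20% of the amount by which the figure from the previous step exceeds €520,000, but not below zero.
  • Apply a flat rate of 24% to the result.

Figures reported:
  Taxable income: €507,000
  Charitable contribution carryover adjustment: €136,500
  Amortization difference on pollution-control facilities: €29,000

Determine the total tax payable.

Regular income tax:
  €33,000 × 14% = €4,620
  €179,000 × 26% = €46,540
  €19,000 × 40% = €7,600
  €276,000 × 46% = €126,960
  → €185,720

Book-profits minimum tax:
  Adjusted income: €507,000 + €136,500 + €29,000 = €672,500
  Exemption: €95,000 − 20% × (€672,500 − €520,000) = €95,000 − €30,500 = €64,500
  Base: €672,500 − €64,500 = €608,000
  €608,000 × 24% = €145,920

€185,720 > €145,920, so the regular income tax governs.

€185,720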